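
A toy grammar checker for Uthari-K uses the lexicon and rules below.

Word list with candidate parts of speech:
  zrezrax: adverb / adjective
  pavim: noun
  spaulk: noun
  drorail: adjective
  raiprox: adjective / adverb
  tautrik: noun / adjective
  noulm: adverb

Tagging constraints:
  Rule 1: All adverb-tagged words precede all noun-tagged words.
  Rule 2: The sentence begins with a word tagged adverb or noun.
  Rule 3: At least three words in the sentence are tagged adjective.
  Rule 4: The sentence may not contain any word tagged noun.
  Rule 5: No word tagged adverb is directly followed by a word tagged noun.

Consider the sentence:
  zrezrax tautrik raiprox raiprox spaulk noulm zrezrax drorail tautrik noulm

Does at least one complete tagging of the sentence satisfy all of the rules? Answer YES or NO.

Candidates per position — 1:zrezrax {adverb,adjective}; 2:tautrik {noun,adjective}; 3:raiprox {adjective,adverb}; 4:raiprox {adjective,adverb}; 5:spaulk {noun}; 6:noulm {adverb}; 7:zrezrax {adverb,adjective}; 8:drorail {adjective}; 9:tautrik {noun,adjective}; 10:noulm {adverb}.
Rule 1 cannot be satisfied by any choice of tags from the lexicon.
So there is no consistent tagging.

NO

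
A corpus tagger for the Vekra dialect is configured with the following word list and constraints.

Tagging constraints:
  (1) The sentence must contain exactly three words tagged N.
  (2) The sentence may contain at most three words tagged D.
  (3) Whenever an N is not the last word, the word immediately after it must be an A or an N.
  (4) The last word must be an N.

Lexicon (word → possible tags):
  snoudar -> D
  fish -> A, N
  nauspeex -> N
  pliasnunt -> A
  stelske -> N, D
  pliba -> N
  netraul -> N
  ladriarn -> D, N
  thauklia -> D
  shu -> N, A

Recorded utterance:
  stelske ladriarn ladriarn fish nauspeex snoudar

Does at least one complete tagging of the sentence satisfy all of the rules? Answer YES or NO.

Candidates per position — 1:stelske {N,D}; 2:ladriarn {D,N}; 3:ladriarn {D,N}; 4:fish {A,N}; 5:nauspeex {N}; 6:snoudar {D}.
Rule 3 cannot be satisfied by any choice of tags from the lexicon.
So there is no consistent tagging.

NO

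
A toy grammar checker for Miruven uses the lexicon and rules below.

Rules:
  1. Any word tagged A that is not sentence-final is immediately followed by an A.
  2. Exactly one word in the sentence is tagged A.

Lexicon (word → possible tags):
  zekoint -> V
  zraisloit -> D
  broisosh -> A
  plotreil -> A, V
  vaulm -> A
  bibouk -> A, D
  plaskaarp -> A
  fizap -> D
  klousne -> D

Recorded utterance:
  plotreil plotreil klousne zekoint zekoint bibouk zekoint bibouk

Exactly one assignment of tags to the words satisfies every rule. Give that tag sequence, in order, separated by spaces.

Candidates per position — 1:plotreil {A,V}; 2:plotreil {A,V}; 3:klousne {D}; 4:zekoint {V}; 5:zekoint {V}; 6:bibouk {A,D}; 7:zekoint {V}; 8:bibouk {A,D}.
If word 1 were A, no tagging could satisfy rule 1; so word 1 is V.
If word 2 were A, no tagging could satisfy rule 1; so word 2 is V.
If word 6 were A, no tagging could satisfy rule 1; so word 6 is D.
If word 8 were D, no tagging could satisfy rule 2; so word 8 is A.
That leaves exactly one tagging: V V D V V D V A.
Checking: rule 1 ok; rule 2 ok.

V V D V V D V A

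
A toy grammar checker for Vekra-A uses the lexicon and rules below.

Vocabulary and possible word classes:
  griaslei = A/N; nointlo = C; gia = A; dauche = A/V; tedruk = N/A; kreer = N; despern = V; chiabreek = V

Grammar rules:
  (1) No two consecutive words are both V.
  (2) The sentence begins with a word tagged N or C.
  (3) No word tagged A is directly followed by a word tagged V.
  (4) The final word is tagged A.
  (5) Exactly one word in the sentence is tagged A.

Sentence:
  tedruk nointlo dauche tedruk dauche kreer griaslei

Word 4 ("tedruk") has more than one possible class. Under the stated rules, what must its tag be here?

N

Candidates per position — 1:tedruk {N,A}; 2:nointlo {C}; 3:dauche {A,V}; 4:tedruk {N,A}; 5:dauche {A,V}; 6:kreer {N}; 7:griaslei {A,N}.
At position 1, choosing A makes rule 2 impossible to satisfy; hence N.
At position 7, choosing N makes rule 4 impossible to satisfy; hence A.
At position 3, choosing A makes rule 5 impossible to satisfy; hence V.
At position 4, choosing A makes rule 5 impossible to satisfy; hence N.
At position 5, choosing A makes rule 5 impossible to satisfy; hence V.
The only consistent sequence is: N C V N V N A.
Checking: rule 1 satisfied; rule 2 satisfied; rule 3 satisfied; rule 4 satisfied; rule 5 satisfied.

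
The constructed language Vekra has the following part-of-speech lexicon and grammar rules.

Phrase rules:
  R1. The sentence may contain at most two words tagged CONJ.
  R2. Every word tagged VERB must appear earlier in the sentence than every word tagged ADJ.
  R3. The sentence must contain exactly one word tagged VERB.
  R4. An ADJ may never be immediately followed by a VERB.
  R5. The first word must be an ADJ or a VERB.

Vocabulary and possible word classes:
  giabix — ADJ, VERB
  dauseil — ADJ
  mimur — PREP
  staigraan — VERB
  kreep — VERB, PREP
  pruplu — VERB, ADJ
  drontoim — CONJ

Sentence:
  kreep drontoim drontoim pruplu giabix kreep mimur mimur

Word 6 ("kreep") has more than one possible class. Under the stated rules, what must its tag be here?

Candidates per position — 1:kreep {VERB,PREP}; 2:drontoim {CONJ}; 3:drontoim {CONJ}; 4:pruplu {VERB,ADJ}; 5:giabix {ADJ,VERB}; 6:kreep {VERB,PREP}; 7:mimur {PREP}; 8:mimur {PREP}.
Position 1: PREP is ruled out by rule 5; that leaves VERB.
Position 4: VERB is ruled out by rule 3; that leaves ADJ.
Position 5: VERB is ruled out by rule 2; that leaves ADJ.
Position 6: VERB is ruled out by rule 2; that leaves PREP.
So the tagging must be: VERB CONJ CONJ ADJ ADJ PREP PREP PREP.
Check: rule 1 holds; rule 2 holds; rule 3 holds; rule 4 holds; rule 5 holds.

PREP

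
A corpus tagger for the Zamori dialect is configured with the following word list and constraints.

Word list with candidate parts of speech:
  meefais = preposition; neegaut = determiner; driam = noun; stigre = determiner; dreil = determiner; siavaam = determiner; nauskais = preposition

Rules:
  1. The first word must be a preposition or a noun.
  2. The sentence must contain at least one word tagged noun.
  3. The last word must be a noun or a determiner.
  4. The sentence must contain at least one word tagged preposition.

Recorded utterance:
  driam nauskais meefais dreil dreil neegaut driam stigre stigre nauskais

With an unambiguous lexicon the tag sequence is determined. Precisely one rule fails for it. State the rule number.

3

Fixed tagging: noun preposition preposition determiner determiner determiner noun determiner determiner preposition.
Applying the rules: R1 holds, R2 holds, R3 violated, R4 holds.
Only rule 3 fails.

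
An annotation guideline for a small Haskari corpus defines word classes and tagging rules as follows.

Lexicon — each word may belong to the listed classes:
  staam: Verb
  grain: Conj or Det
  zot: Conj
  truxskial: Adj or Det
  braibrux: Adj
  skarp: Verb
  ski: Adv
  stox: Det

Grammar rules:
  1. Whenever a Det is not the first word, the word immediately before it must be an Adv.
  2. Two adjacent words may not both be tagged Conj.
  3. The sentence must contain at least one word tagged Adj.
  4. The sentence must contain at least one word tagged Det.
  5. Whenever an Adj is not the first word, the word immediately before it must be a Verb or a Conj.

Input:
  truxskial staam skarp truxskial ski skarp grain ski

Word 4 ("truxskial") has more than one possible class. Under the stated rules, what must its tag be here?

Candidates per position — 1:truxskial {Adj,Det}; 2:staam {Verb}; 3:skarp {Verb}; 4:truxskial {Adj,Det}; 5:ski {Adv}; 6:skarp {Verb}; 7:grain {Conj,Det}; 8:ski {Adv}.
At position 4, choosing Det makes rule 1 impossible to satisfy; hence Adj.
At position 7, choosing Det makes rule 1 impossible to satisfy; hence Conj.
At position 1, choosing Adj makes rule 4 impossible to satisfy; hence Det.
That leaves exactly one tagging: Det Verb Verb Adj Adv Verb Conj Adv.
Verifying each rule — rule 1 satisfied; rule 2 satisfied; rule 3 satisfied; rule 4 satisfied; rule 5 satisfied.

Adj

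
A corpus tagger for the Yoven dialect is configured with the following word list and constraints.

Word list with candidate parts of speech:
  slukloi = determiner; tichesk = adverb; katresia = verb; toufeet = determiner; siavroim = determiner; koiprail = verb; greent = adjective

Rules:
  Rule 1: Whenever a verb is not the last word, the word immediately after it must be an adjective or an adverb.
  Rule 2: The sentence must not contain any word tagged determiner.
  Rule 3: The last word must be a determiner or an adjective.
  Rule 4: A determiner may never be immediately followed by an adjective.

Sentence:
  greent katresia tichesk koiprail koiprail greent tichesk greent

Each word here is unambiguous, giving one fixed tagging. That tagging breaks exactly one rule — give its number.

Fixed tagging: adjective verb adverb verb verb adjective adverb adjective.
Checking each rule: R1 fail, R2 pass, R3 pass, R4 pass.
Only rule 1 fails.

1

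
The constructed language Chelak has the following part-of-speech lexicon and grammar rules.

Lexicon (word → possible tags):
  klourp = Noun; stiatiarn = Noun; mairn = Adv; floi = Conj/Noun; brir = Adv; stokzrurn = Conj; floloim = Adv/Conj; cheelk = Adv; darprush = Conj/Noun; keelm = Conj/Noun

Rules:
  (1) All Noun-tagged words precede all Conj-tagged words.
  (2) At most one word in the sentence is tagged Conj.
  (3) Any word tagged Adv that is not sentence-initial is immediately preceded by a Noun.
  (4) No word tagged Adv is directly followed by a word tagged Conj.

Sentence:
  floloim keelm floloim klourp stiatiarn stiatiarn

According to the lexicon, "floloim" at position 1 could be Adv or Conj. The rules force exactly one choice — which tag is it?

Adv

Candidates per position — 1:floloim {Adv,Conj}; 2:keelm {Conj,Noun}; 3:floloim {Adv,Conj}; 4:klourp {Noun}; 5:stiatiarn {Noun}; 6:stiatiarn {Noun}.
Word 1 cannot be Conj — rule 1 would then fail for every completion. It is Adv.
Word 2 cannot be Conj — rule 1 would then fail for every completion. It is Noun.
Word 3 cannot be Conj — rule 1 would then fail for every completion. It is Adv.
The only consistent sequence is: Adv Noun Adv Noun Noun Noun.
Rule-by-rule: rule 1 ✓; rule 2 ✓; rule 3 ✓; rule 4 ✓.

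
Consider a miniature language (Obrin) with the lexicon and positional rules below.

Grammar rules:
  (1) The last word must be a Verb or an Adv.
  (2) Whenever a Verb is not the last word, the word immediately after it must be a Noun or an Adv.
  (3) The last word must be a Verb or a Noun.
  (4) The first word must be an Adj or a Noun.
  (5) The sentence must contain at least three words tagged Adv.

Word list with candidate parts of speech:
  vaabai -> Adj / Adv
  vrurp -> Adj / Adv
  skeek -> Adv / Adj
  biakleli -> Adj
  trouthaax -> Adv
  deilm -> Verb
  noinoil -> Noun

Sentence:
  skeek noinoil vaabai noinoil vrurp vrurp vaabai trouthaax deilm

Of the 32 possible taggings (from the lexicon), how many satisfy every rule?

11

Candidates per position — 1:skeek {Adv,Adj}; 2:noinoil {Noun}; 3:vaabai {Adj,Adv}; 4:noinoil {Noun}; 5:vrurp {Adj,Adv}; 6:vrurp {Adj,Adv}; 7:vaabai {Adj,Adv}; 8:trouthaax {Adv}; 9:deilm {Verb}.
There are 32 candidate sequences in total.
Checking each against the rules leaves 11 sequences.
Count = 11.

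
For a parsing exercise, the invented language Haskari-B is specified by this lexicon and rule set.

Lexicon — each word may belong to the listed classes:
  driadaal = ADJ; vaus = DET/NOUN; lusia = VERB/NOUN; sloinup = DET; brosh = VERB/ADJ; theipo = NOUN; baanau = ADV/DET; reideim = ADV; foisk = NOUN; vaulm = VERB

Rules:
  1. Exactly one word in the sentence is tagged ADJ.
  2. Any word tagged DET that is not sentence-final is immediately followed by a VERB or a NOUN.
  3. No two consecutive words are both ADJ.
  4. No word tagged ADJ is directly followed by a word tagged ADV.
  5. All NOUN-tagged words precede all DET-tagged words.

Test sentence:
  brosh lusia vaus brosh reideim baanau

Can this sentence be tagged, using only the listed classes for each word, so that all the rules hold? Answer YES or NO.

YES

Candidates per position — 1:brosh {VERB,ADJ}; 2:lusia {VERB,NOUN}; 3:vaus {DET,NOUN}; 4:brosh {VERB,ADJ}; 5:reideim {ADV}; 6:baanau {ADV,DET}.
One satisfying assignment: ADJ VERB DET VERB ADV ADV.
Checking: rule 1 ✓; rule 2 ✓; rule 3 ✓; rule 4 ✓; rule 5 ✓.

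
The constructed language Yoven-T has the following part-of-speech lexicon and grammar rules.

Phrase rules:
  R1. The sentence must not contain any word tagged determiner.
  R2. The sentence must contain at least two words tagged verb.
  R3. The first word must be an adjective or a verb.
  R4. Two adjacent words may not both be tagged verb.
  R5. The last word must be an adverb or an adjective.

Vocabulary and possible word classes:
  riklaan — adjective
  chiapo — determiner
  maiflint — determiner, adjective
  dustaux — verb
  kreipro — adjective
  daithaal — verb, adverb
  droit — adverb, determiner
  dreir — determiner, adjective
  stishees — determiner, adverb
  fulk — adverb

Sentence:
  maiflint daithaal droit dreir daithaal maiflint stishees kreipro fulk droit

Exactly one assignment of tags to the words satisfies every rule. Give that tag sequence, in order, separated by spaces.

adjective verb adverb adjective verb adjective adverb adjective adverb adverb

Candidates per position — 1:maiflint {determiner,adjective}; 2:daithaal {verb,adverb}; 3:droit {adverb,determiner}; 4:dreir {determiner,adjective}; 5:daithaal {verb,adverb}; 6:maiflint {determiner,adjective}; 7:stishees {determiner,adverb}; 8:kreipro {adjective}; 9:fulk {adverb}; 10:droit {adverb,determiner}.
At position 1, choosing determiner makes rule 1 impossible to satisfy; hence adjective.
At position 2, choosing adverb makes rule 2 impossible to satisfy; hence verb.
At position 3, choosing determiner makes rule 1 impossible to satisfy; hence adverb.
At position 4, choosing determiner makes rule 1 impossible to satisfy; hence adjective.
At position 5, choosing adverb makes rule 2 impossible to satisfy; hence verb.
At position 6, choosing determiner makes rule 1 impossible to satisfy; hence adjective.
At position 7, choosing determiner makes rule 1 impossible to satisfy; hence adverb.
At position 10, choosing determiner makes rule 1 impossible to satisfy; hence adverb.
The only consistent sequence is: adjective verb adverb adjective verb adjective adverb adjective adverb adverb.
Checking: rule 1 satisfied; rule 2 satisfied; rule 3 satisfied; rule 4 satisfied; rule 5 satisfied.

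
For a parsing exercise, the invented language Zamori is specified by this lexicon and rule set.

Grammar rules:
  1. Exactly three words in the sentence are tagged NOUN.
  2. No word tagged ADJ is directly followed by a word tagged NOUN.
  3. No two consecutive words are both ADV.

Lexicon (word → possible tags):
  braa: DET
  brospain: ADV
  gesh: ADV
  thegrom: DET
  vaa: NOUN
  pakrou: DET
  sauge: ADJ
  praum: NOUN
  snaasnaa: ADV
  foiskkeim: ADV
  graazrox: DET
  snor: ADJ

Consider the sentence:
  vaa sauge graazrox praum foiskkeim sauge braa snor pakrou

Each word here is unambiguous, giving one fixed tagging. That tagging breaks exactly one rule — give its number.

Fixed tagging: NOUN ADJ DET NOUN ADV ADJ DET ADJ DET.
Checking each rule: R1 fail, R2 pass, R3 pass.
Only rule 1 fails.

1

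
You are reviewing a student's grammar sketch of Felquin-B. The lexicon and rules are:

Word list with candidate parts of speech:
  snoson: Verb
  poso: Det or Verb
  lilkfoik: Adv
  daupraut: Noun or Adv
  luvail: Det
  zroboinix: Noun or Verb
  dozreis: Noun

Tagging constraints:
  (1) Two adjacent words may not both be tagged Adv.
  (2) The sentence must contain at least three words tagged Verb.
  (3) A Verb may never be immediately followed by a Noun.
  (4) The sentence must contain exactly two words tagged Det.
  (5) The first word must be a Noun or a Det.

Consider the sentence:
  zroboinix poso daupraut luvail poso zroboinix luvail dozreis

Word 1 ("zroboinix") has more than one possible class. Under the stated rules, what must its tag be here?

Noun

Candidates per position — 1:zroboinix {Noun,Verb}; 2:poso {Det,Verb}; 3:daupraut {Noun,Adv}; 4:luvail {Det}; 5:poso {Det,Verb}; 6:zroboinix {Noun,Verb}; 7:luvail {Det}; 8:dozreis {Noun}.
Word 1 cannot be Verb — rule 5 would then fail for every completion. It is Noun.
Word 2 cannot be Det — rule 2 would then fail for every completion. It is Verb.
Word 3 cannot be Noun — rule 3 would then fail for every completion. It is Adv.
Word 5 cannot be Det — rule 2 would then fail for every completion. It is Verb.
Word 6 cannot be Noun — rule 2 would then fail for every completion. It is Verb.
The unique satisfying tagging is: Noun Verb Adv Det Verb Verb Det Noun.
Check: rule 1 ok; rule 2 ok; rule 3 ok; rule 4 ok; rule 5 ok.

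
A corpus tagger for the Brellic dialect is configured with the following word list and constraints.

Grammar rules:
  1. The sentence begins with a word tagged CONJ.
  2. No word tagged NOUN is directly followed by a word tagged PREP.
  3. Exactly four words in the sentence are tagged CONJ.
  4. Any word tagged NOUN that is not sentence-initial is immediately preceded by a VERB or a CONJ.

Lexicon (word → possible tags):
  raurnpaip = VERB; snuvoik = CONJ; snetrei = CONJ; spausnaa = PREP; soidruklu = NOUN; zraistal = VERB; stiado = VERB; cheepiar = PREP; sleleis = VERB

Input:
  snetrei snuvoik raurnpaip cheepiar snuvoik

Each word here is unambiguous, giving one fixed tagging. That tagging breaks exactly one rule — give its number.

Fixed tagging: CONJ CONJ VERB PREP CONJ.
Checking each rule: R1 ✓, R2 ✓, R3 ✗, R4 ✓.
Only rule 3 fails.

3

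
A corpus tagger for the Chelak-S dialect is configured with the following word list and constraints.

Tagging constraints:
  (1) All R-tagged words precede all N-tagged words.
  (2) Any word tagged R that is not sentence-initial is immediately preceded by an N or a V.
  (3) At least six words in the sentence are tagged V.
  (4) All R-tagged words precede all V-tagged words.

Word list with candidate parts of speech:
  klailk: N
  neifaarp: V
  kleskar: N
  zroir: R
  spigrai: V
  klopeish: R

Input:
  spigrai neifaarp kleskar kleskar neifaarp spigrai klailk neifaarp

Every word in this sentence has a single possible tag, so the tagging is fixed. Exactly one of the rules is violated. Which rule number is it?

Fixed tagging: V V N N V V N V.
Checking each rule: R1 ✓, R2 ✓, R3 ✗, R4 ✓.
Only rule 3 fails.

3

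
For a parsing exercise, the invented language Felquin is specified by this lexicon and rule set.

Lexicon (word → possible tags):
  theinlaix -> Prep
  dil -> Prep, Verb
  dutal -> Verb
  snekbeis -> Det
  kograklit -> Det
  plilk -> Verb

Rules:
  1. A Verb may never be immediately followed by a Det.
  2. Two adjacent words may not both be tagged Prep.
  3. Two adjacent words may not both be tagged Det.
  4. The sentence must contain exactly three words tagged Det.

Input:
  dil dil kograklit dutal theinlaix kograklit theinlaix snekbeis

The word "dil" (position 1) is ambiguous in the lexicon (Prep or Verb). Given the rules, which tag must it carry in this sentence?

Candidates per position — 1:dil {Prep,Verb}; 2:dil {Prep,Verb}; 3:kograklit {Det}; 4:dutal {Verb}; 5:theinlaix {Prep}; 6:kograklit {Det}; 7:theinlaix {Prep}; 8:snekbeis {Det}.
At position 2, choosing Verb makes rule 1 impossible to satisfy; hence Prep.
At position 1, choosing Prep makes rule 2 impossible to satisfy; hence Verb.
That leaves exactly one tagging: Verb Prep Det Verb Prep Det Prep Det.
Rule-by-rule: rule 1 ✓; rule 2 ✓; rule 3 ✓; rule 4 ✓.

Verb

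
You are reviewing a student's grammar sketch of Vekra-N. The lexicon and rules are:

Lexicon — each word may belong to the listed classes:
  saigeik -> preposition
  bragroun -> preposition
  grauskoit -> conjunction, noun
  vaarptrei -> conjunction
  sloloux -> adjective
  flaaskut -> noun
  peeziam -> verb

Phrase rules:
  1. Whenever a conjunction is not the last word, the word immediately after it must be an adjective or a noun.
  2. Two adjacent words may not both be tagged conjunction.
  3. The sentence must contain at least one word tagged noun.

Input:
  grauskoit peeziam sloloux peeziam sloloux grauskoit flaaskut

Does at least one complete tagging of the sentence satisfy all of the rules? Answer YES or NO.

Candidates per position — 1:grauskoit {conjunction,noun}; 2:peeziam {verb}; 3:sloloux {adjective}; 4:peeziam {verb}; 5:sloloux {adjective}; 6:grauskoit {conjunction,noun}; 7:flaaskut {noun}.
One satisfying assignment: noun verb adjective verb adjective conjunction noun.
Verifying each rule — rule 1 ✓; rule 2 ✓; rule 3 ✓.

YES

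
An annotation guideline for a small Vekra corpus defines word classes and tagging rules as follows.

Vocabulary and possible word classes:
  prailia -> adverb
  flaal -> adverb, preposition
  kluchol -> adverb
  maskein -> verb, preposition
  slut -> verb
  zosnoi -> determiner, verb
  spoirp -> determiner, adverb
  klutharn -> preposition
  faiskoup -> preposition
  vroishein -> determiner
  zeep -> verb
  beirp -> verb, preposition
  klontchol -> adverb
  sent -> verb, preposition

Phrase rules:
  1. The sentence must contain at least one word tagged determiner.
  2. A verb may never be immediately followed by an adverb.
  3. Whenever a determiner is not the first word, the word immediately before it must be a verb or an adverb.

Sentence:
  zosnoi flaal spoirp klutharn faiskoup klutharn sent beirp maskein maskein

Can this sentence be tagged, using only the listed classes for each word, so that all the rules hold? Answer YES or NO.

YES

Candidates per position — 1:zosnoi {determiner,verb}; 2:flaal {adverb,preposition}; 3:spoirp {determiner,adverb}; 4:klutharn {preposition}; 5:faiskoup {preposition}; 6:klutharn {preposition}; 7:sent {verb,preposition}; 8:beirp {verb,preposition}; 9:maskein {verb,preposition}; 10:maskein {verb,preposition}.
One satisfying assignment: determiner adverb determiner preposition preposition preposition verb preposition preposition preposition.
Verifying each rule — rule 1 ok; rule 2 ok; rule 3 ok.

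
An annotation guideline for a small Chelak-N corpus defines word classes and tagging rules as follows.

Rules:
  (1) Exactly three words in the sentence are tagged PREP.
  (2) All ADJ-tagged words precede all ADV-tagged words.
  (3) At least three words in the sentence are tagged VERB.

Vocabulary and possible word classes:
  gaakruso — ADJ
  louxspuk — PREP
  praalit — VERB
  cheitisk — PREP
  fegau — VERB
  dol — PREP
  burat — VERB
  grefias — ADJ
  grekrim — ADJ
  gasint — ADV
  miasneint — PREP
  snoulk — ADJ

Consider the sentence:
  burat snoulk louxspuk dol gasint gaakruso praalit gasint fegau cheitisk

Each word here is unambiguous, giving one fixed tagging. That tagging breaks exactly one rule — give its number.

Fixed tagging: VERB ADJ PREP PREP ADV ADJ VERB ADV VERB PREP.
Applying the rules: R1 ✓, R2 ✗, R3 ✓.
Only rule 2 fails.

2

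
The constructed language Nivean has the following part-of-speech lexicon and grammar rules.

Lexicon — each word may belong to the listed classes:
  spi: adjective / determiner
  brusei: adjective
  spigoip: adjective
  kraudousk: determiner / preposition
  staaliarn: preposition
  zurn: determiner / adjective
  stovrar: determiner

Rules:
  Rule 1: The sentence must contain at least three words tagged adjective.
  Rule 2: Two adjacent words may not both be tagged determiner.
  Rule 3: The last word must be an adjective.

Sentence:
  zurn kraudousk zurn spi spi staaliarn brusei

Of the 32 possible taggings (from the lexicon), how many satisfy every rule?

12

Candidates per position — 1:zurn {determiner,adjective}; 2:kraudousk {determiner,preposition}; 3:zurn {determiner,adjective}; 4:spi {adjective,determiner}; 5:spi {adjective,determiner}; 6:staaliarn {preposition}; 7:brusei {adjective}.
There are 32 candidate sequences in total.
Checking each against the rules leaves 12 sequences.
Count = 12.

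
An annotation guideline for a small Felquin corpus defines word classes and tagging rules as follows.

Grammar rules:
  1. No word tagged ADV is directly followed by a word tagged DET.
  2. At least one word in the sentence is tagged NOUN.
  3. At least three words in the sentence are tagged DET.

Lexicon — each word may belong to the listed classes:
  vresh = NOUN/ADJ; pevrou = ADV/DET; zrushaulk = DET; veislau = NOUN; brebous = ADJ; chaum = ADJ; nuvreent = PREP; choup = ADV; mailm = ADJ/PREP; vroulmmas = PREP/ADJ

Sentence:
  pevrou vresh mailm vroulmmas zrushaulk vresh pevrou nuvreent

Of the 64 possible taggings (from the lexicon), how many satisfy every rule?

Candidates per position — 1:pevrou {ADV,DET}; 2:vresh {NOUN,ADJ}; 3:mailm {ADJ,PREP}; 4:vroulmmas {PREP,ADJ}; 5:zrushaulk {DET}; 6:vresh {NOUN,ADJ}; 7:pevrou {ADV,DET}; 8:nuvreent {PREP}.
There are 64 candidate sequences in total.
Checking each against the rules leaves 12 sequences.
Count = 12.

12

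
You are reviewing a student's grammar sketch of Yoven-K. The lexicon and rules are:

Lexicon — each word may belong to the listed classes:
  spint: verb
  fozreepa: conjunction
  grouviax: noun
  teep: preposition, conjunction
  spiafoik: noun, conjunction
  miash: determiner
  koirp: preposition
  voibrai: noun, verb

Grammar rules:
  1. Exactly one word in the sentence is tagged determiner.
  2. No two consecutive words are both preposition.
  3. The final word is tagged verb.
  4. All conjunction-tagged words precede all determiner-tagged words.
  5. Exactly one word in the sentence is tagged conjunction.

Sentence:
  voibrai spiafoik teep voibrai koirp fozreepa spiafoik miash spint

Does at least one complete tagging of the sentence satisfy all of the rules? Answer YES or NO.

Candidates per position — 1:voibrai {noun,verb}; 2:spiafoik {noun,conjunction}; 3:teep {preposition,conjunction}; 4:voibrai {noun,verb}; 5:koirp {preposition}; 6:fozreepa {conjunction}; 7:spiafoik {noun,conjunction}; 8:miash {determiner}; 9:spint {verb}.
One satisfying assignment: noun noun preposition verb preposition conjunction noun determiner verb.
Check: rule 1 satisfied; rule 2 satisfied; rule 3 satisfied; rule 4 satisfied; rule 5 satisfied.

YES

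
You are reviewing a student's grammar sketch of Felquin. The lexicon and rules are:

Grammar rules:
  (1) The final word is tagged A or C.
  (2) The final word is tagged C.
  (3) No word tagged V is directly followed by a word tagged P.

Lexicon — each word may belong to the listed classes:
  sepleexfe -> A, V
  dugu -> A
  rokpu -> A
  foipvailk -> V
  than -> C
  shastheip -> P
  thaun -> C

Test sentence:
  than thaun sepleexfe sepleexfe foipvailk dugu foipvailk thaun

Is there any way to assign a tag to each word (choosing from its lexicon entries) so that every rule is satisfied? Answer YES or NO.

YES

Candidates per position — 1:than {C}; 2:thaun {C}; 3:sepleexfe {A,V}; 4:sepleexfe {A,V}; 5:foipvailk {V}; 6:dugu {A}; 7:foipvailk {V}; 8:thaun {C}.
One satisfying assignment: C C A V V A V C.
Check: rule 1 satisfied; rule 2 satisfied; rule 3 satisfied.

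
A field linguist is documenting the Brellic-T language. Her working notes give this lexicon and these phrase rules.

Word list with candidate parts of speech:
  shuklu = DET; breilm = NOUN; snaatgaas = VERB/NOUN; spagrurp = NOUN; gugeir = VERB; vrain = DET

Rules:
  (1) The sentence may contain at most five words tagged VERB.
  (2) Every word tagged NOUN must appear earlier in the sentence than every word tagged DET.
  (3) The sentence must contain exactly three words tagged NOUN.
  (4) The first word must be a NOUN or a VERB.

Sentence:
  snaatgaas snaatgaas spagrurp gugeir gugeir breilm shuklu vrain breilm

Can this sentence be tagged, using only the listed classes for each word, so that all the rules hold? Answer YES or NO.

Candidates per position — 1:snaatgaas {VERB,NOUN}; 2:snaatgaas {VERB,NOUN}; 3:spagrurp {NOUN}; 4:gugeir {VERB}; 5:gugeir {VERB}; 6:breilm {NOUN}; 7:shuklu {DET}; 8:vrain {DET}; 9:breilm {NOUN}.
Rule 2 cannot be satisfied by any choice of tags from the lexicon.
So there is no consistent tagging.

NO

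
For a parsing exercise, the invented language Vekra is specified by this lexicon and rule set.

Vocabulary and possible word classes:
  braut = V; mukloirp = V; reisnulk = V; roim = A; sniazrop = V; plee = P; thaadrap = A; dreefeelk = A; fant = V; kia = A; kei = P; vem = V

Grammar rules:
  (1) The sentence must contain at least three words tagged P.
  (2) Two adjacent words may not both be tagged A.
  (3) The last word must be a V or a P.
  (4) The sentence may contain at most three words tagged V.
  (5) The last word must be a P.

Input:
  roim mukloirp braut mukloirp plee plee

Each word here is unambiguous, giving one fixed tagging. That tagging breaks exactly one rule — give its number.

1

Fixed tagging: A V V V P P.
Applying the rules: R1 fails, R2 ok, R3 ok, R4 ok, R5 ok.
Only rule 1 fails.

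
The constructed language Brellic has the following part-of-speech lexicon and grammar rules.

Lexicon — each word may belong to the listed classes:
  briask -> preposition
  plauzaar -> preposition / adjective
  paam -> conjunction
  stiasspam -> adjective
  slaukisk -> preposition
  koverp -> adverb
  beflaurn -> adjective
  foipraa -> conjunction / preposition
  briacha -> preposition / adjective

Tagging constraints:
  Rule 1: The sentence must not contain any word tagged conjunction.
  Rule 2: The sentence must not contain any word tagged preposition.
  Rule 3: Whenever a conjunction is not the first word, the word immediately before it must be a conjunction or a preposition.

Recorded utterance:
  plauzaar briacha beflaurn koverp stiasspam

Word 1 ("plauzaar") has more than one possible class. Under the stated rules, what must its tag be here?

adjective

Candidates per position — 1:plauzaar {preposition,adjective}; 2:briacha {preposition,adjective}; 3:beflaurn {adjective}; 4:koverp {adverb}; 5:stiasspam {adjective}.
At position 1, choosing preposition makes rule 2 impossible to satisfy; hence adjective.
At position 2, choosing preposition makes rule 2 impossible to satisfy; hence adjective.
That leaves exactly one tagging: adjective adjective adjective adverb adjective.
Rule-by-rule: rule 1 ok; rule 2 ok; rule 3 ok.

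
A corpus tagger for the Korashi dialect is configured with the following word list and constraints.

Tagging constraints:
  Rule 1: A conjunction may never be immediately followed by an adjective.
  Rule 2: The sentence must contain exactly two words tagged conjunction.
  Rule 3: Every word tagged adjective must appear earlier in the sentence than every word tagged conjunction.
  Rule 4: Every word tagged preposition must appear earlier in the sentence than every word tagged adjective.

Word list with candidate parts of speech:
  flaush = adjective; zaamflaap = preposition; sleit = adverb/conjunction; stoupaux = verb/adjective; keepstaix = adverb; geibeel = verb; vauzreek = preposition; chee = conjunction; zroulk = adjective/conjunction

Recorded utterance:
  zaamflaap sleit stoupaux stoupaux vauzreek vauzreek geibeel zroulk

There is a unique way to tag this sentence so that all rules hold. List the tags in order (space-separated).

Candidates per position — 1:zaamflaap {preposition}; 2:sleit {adverb,conjunction}; 3:stoupaux {verb,adjective}; 4:stoupaux {verb,adjective}; 5:vauzreek {preposition}; 6:vauzreek {preposition}; 7:geibeel {verb}; 8:zroulk {adjective,conjunction}.
Position 2: adverb is ruled out by rule 2; that leaves conjunction.
Position 3: adjective is ruled out by rule 1; that leaves verb.
Position 4: adjective is ruled out by rule 3; that leaves verb.
Position 8: adjective is ruled out by rule 2; that leaves conjunction.
So the tagging must be: preposition conjunction verb verb preposition preposition verb conjunction.
Rule-by-rule: rule 1 ok; rule 2 ok; rule 3 ok; rule 4 ok.

preposition conjunction verb verb preposition preposition verb conjunction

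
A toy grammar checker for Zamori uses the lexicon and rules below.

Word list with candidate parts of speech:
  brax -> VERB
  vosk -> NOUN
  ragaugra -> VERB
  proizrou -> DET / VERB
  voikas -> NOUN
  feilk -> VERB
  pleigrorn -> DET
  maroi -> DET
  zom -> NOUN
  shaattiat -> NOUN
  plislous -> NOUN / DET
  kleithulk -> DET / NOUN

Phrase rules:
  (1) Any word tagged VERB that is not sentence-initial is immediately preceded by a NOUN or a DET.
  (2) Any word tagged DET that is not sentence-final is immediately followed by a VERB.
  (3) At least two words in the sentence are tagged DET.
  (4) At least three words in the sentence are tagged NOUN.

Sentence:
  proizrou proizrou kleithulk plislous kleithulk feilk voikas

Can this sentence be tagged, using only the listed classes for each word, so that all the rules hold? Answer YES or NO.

YES

Candidates per position — 1:proizrou {DET,VERB}; 2:proizrou {DET,VERB}; 3:kleithulk {DET,NOUN}; 4:plislous {NOUN,DET}; 5:kleithulk {DET,NOUN}; 6:feilk {VERB}; 7:voikas {NOUN}.
One satisfying assignment: DET VERB NOUN NOUN DET VERB NOUN.
Check: rule 1 satisfied; rule 2 satisfied; rule 3 satisfied; rule 4 satisfied.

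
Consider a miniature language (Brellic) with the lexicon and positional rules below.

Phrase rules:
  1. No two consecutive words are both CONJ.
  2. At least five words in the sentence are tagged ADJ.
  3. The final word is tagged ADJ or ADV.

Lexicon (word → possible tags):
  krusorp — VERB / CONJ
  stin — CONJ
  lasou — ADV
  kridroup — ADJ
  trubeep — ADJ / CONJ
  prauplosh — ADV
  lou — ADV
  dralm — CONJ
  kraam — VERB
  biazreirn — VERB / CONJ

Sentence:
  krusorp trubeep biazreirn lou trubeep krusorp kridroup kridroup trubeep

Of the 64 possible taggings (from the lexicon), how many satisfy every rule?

Candidates per position — 1:krusorp {VERB,CONJ}; 2:trubeep {ADJ,CONJ}; 3:biazreirn {VERB,CONJ}; 4:lou {ADV}; 5:trubeep {ADJ,CONJ}; 6:krusorp {VERB,CONJ}; 7:kridroup {ADJ}; 8:kridroup {ADJ}; 9:trubeep {ADJ,CONJ}.
There are 64 candidate sequences in total.
Checking each against the rules leaves 8 sequences.
Count = 8.

8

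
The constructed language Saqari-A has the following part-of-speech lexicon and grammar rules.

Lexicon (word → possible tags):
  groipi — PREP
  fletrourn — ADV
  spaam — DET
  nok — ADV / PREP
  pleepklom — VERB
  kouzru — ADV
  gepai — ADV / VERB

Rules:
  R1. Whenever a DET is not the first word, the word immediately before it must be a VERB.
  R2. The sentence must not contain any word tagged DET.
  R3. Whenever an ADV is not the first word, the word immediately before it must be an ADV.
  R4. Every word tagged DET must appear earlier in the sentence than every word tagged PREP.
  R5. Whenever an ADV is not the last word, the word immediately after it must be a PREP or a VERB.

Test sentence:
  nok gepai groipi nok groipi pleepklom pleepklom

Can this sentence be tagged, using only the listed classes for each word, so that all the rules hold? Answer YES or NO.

YES

Candidates per position — 1:nok {ADV,PREP}; 2:gepai {ADV,VERB}; 3:groipi {PREP}; 4:nok {ADV,PREP}; 5:groipi {PREP}; 6:pleepklom {VERB}; 7:pleepklom {VERB}.
One satisfying assignment: PREP VERB PREP PREP PREP VERB VERB.
Verifying each rule — rule 1 ok; rule 2 ok; rule 3 ok; rule 4 ok; rule 5 ok.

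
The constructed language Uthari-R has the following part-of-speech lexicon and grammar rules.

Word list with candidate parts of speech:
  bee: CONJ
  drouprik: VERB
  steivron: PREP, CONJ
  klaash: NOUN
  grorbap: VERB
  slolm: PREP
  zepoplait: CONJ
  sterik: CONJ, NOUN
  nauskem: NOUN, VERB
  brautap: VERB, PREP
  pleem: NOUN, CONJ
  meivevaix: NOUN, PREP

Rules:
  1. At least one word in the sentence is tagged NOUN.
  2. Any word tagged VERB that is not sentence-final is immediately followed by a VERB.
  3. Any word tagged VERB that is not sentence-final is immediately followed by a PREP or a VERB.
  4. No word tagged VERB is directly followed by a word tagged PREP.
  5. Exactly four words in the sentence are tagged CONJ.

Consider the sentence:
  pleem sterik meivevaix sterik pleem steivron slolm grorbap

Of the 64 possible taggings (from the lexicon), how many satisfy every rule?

Candidates per position — 1:pleem {NOUN,CONJ}; 2:sterik {CONJ,NOUN}; 3:meivevaix {NOUN,PREP}; 4:sterik {CONJ,NOUN}; 5:pleem {NOUN,CONJ}; 6:steivron {PREP,CONJ}; 7:slolm {PREP}; 8:grorbap {VERB}.
There are 64 candidate sequences in total.
Checking each against the rules leaves 9 sequences.
Count = 9.

9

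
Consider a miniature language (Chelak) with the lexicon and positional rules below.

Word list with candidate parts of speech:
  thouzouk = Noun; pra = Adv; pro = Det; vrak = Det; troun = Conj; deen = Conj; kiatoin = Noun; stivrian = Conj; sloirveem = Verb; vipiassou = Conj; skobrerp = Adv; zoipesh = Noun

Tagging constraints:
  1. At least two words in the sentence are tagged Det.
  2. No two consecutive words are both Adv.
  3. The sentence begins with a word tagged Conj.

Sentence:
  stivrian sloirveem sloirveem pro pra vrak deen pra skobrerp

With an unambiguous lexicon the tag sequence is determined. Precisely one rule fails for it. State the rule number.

2

Fixed tagging: Conj Verb Verb Det Adv Det Conj Adv Adv.
Applying the rules: R1 ok, R2 fails, R3 ok.
Only rule 2 fails.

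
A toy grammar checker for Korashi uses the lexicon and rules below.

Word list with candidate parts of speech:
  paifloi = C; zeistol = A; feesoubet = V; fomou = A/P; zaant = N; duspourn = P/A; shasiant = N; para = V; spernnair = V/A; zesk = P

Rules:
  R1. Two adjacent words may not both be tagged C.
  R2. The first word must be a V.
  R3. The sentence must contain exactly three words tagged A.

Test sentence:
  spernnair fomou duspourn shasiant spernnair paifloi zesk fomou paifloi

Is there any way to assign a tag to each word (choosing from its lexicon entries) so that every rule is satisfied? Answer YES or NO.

Candidates per position — 1:spernnair {V,A}; 2:fomou {A,P}; 3:duspourn {P,A}; 4:shasiant {N}; 5:spernnair {V,A}; 6:paifloi {C}; 7:zesk {P}; 8:fomou {A,P}; 9:paifloi {C}.
One satisfying assignment: V A P N A C P A C.
Checking: rule 1 holds; rule 2 holds; rule 3 holds.

YES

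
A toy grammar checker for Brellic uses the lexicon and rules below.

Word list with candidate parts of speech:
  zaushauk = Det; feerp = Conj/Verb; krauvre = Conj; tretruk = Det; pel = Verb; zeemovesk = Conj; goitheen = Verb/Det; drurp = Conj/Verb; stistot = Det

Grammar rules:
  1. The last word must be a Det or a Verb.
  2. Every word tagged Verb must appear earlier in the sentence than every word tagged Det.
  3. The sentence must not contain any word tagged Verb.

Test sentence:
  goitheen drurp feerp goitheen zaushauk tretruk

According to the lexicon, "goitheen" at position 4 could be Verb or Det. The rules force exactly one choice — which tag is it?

Candidates per position — 1:goitheen {Verb,Det}; 2:drurp {Conj,Verb}; 3:feerp {Conj,Verb}; 4:goitheen {Verb,Det}; 5:zaushauk {Det}; 6:tretruk {Det}.
Position 1: Verb is ruled out by rule 3; that leaves Det.
Position 2: Verb is ruled out by rule 2; that leaves Conj.
Position 3: Verb is ruled out by rule 2; that leaves Conj.
Position 4: Verb is ruled out by rule 2; that leaves Det.
That leaves exactly one tagging: Det Conj Conj Det Det Det.
Checking: rule 1 satisfied; rule 2 satisfied; rule 3 satisfied.

Det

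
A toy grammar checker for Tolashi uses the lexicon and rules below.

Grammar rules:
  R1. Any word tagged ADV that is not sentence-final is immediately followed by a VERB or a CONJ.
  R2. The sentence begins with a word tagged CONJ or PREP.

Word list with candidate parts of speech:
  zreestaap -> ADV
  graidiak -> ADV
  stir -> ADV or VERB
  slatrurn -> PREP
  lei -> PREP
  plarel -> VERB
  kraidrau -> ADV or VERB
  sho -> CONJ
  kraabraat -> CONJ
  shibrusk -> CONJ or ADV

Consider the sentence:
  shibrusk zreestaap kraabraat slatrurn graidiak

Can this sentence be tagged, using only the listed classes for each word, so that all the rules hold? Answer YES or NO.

Candidates per position — 1:shibrusk {CONJ,ADV}; 2:zreestaap {ADV}; 3:kraabraat {CONJ}; 4:slatrurn {PREP}; 5:graidiak {ADV}.
One satisfying assignment: CONJ ADV CONJ PREP ADV.
Checking: rule 1 satisfied; rule 2 satisfied.

YES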